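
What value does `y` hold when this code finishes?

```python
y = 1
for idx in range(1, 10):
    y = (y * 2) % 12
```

Let's trace through this code step by step.

Initialize: y = 1
Entering loop: for idx in range(1, 10):

After execution: y = 8
8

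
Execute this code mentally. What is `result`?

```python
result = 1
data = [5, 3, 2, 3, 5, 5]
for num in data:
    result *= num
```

Let's trace through this code step by step.

Initialize: result = 1
Initialize: data = [5, 3, 2, 3, 5, 5]
Entering loop: for num in data:

After execution: result = 2250
2250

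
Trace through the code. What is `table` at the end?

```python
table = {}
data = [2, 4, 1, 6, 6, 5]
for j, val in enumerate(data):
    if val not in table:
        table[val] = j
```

Let's trace through this code step by step.

Initialize: table = {}
Initialize: data = [2, 4, 1, 6, 6, 5]
Entering loop: for j, val in enumerate(data):

After execution: table = {2: 0, 4: 1, 1: 2, 6: 3, 5: 5}
{2: 0, 4: 1, 1: 2, 6: 3, 5: 5}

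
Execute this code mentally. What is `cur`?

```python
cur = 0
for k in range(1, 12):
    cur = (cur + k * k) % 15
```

Let's trace through this code step by step.

Initialize: cur = 0
Entering loop: for k in range(1, 12):

After execution: cur = 11
11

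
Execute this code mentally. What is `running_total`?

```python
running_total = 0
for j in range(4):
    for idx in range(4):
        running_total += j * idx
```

Let's trace through this code step by step.

Initialize: running_total = 0
Entering loop: for j in range(4):

After execution: running_total = 36
36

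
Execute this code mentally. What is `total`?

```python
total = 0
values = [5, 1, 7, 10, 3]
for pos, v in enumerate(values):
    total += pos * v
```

Let's trace through this code step by step.

Initialize: total = 0
Initialize: values = [5, 1, 7, 10, 3]
Entering loop: for pos, v in enumerate(values):

After execution: total = 57
57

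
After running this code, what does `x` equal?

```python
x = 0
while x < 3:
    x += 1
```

Let's trace through this code step by step.

Initialize: x = 0
Entering loop: while x < 3:

After execution: x = 3
3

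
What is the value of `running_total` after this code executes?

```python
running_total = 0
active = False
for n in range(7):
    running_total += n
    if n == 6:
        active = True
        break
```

Let's trace through this code step by step.

Initialize: running_total = 0
Initialize: active = False
Entering loop: for n in range(7):

After execution: running_total = 21
21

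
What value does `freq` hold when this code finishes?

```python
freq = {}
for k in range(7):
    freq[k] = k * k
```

Let's trace through this code step by step.

Initialize: freq = {}
Entering loop: for k in range(7):

After execution: freq = {0: 0, 1: 1, 2: 4, 3: 9, 4: 16, 5: 25, 6: 36}
{0: 0, 1: 1, 2: 4, 3: 9, 4: 16, 5: 25, 6: 36}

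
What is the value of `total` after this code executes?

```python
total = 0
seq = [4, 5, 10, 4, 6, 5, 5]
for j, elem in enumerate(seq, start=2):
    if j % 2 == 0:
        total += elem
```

Let's trace through this code step by step.

Initialize: total = 0
Initialize: seq = [4, 5, 10, 4, 6, 5, 5]
Entering loop: for j, elem in enumerate(seq, start=2):

After execution: total = 25
25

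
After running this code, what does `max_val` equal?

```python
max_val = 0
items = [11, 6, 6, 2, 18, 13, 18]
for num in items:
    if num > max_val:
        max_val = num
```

Let's trace through this code step by step.

Initialize: max_val = 0
Initialize: items = [11, 6, 6, 2, 18, 13, 18]
Entering loop: for num in items:

After execution: max_val = 18
18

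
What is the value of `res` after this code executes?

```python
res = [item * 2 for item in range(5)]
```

Let's trace through this code step by step.

Initialize: res = [item * 2 for item in range(5)]

After execution: res = [0, 2, 4, 6, 8]
[0, 2, 4, 6, 8]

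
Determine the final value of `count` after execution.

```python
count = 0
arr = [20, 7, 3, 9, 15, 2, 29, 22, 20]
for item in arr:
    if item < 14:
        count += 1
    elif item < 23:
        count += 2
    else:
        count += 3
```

Let's trace through this code step by step.

Initialize: count = 0
Initialize: arr = [20, 7, 3, 9, 15, 2, 29, 22, 20]
Entering loop: for item in arr:

After execution: count = 15
15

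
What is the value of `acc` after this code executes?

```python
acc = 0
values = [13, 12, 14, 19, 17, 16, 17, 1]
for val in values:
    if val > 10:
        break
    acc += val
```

Let's trace through this code step by step.

Initialize: acc = 0
Initialize: values = [13, 12, 14, 19, 17, 16, 17, 1]
Entering loop: for val in values:

After execution: acc = 0
0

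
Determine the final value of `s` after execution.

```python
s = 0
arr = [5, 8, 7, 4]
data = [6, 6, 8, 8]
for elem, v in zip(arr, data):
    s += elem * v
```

Let's trace through this code step by step.

Initialize: s = 0
Initialize: arr = [5, 8, 7, 4]
Initialize: data = [6, 6, 8, 8]
Entering loop: for elem, v in zip(arr, data):

After execution: s = 166
166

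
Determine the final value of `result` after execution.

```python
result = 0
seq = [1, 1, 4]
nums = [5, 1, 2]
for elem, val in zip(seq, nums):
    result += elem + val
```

Let's trace through this code step by step.

Initialize: result = 0
Initialize: seq = [1, 1, 4]
Initialize: nums = [5, 1, 2]
Entering loop: for elem, val in zip(seq, nums):

After execution: result = 14
14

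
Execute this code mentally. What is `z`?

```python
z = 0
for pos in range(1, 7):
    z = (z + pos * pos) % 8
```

Let's trace through this code step by step.

Initialize: z = 0
Entering loop: for pos in range(1, 7):

After execution: z = 3
3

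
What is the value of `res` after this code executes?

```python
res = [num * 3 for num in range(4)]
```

Let's trace through this code step by step.

Initialize: res = [num * 3 for num in range(4)]

After execution: res = [0, 3, 6, 9]
[0, 3, 6, 9]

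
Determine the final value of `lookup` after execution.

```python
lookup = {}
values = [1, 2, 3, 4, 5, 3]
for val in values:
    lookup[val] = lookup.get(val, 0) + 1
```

Let's trace through this code step by step.

Initialize: lookup = {}
Initialize: values = [1, 2, 3, 4, 5, 3]
Entering loop: for val in values:

After execution: lookup = {1: 1, 2: 1, 3: 2, 4: 1, 5: 1}
{1: 1, 2: 1, 3: 2, 4: 1, 5: 1}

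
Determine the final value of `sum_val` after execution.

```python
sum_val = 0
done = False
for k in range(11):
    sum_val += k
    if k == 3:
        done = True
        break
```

Let's trace through this code step by step.

Initialize: sum_val = 0
Initialize: done = False
Entering loop: for k in range(11):

After execution: sum_val = 6
6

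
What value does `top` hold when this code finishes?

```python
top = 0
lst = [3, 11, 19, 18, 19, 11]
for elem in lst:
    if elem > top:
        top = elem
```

Let's trace through this code step by step.

Initialize: top = 0
Initialize: lst = [3, 11, 19, 18, 19, 11]
Entering loop: for elem in lst:

After execution: top = 19
19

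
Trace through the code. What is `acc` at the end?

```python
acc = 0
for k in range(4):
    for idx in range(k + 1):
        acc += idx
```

Let's trace through this code step by step.

Initialize: acc = 0
Entering loop: for k in range(4):

After execution: acc = 10
10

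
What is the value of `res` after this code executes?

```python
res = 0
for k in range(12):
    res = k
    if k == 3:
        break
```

Let's trace through this code step by step.

Initialize: res = 0
Entering loop: for k in range(12):

After execution: res = 3
3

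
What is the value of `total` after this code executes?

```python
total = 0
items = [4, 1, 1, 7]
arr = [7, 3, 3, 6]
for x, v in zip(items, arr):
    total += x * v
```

Let's trace through this code step by step.

Initialize: total = 0
Initialize: items = [4, 1, 1, 7]
Initialize: arr = [7, 3, 3, 6]
Entering loop: for x, v in zip(items, arr):

After execution: total = 76
76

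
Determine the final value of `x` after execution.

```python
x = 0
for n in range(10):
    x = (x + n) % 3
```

Let's trace through this code step by step.

Initialize: x = 0
Entering loop: for n in range(10):

After execution: x = 0
0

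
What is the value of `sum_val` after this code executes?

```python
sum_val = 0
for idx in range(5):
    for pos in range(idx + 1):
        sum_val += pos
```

Let's trace through this code step by step.

Initialize: sum_val = 0
Entering loop: for idx in range(5):

After execution: sum_val = 20
20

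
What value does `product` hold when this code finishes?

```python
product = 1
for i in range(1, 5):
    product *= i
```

Let's trace through this code step by step.

Initialize: product = 1
Entering loop: for i in range(1, 5):

After execution: product = 24
24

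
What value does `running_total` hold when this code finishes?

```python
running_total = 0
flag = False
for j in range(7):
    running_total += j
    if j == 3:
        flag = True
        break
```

Let's trace through this code step by step.

Initialize: running_total = 0
Initialize: flag = False
Entering loop: for j in range(7):

After execution: running_total = 6
6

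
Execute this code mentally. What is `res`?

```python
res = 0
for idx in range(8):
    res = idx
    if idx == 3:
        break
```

Let's trace through this code step by step.

Initialize: res = 0
Entering loop: for idx in range(8):

After execution: res = 3
3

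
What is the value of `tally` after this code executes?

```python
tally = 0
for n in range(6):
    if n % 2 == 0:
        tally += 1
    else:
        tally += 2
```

Let's trace through this code step by step.

Initialize: tally = 0
Entering loop: for n in range(6):

After execution: tally = 9
9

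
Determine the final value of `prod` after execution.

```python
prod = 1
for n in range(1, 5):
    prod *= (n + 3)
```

Let's trace through this code step by step.

Initialize: prod = 1
Entering loop: for n in range(1, 5):

After execution: prod = 840
840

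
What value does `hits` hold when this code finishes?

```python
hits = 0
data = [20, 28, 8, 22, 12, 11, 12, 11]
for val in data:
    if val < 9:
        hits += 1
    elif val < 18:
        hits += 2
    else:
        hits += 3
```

Let's trace through this code step by step.

Initialize: hits = 0
Initialize: data = [20, 28, 8, 22, 12, 11, 12, 11]
Entering loop: for val in data:

After execution: hits = 18
18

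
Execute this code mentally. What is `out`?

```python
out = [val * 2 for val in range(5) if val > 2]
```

Let's trace through this code step by step.

Initialize: out = [val * 2 for val in range(5) if val > 2]

After execution: out = [6, 8]
[6, 8]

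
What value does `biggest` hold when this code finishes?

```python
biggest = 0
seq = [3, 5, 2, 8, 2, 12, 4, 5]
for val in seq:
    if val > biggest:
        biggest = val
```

Let's trace through this code step by step.

Initialize: biggest = 0
Initialize: seq = [3, 5, 2, 8, 2, 12, 4, 5]
Entering loop: for val in seq:

After execution: biggest = 12
12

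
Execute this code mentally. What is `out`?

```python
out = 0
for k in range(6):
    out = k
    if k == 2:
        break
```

Let's trace through this code step by step.

Initialize: out = 0
Entering loop: for k in range(6):

After execution: out = 2
2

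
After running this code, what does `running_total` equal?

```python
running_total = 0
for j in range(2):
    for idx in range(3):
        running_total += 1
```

Let's trace through this code step by step.

Initialize: running_total = 0
Entering loop: for j in range(2):

After execution: running_total = 6
6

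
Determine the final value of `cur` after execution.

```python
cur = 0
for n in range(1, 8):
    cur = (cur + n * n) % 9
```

Let's trace through this code step by step.

Initialize: cur = 0
Entering loop: for n in range(1, 8):

After execution: cur = 5
5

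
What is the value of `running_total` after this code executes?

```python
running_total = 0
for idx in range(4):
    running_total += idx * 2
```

Let's trace through this code step by step.

Initialize: running_total = 0
Entering loop: for idx in range(4):

After execution: running_total = 12
12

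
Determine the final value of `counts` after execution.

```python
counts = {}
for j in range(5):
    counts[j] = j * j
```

Let's trace through this code step by step.

Initialize: counts = {}
Entering loop: for j in range(5):

After execution: counts = {0: 0, 1: 1, 2: 4, 3: 9, 4: 16}
{0: 0, 1: 1, 2: 4, 3: 9, 4: 16}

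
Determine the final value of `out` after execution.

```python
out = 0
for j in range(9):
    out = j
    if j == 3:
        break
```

Let's trace through this code step by step.

Initialize: out = 0
Entering loop: for j in range(9):

After execution: out = 3
3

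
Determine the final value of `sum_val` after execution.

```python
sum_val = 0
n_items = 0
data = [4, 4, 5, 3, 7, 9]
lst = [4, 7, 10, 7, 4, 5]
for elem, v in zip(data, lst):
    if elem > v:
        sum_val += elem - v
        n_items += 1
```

Let's trace through this code step by step.

Initialize: sum_val = 0
Initialize: n_items = 0
Initialize: data = [4, 4, 5, 3, 7, 9]
Initialize: lst = [4, 7, 10, 7, 4, 5]
Entering loop: for elem, v in zip(data, lst):

After execution: sum_val = 7
7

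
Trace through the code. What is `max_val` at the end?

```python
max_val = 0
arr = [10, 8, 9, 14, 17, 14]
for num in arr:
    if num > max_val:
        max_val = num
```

Let's trace through this code step by step.

Initialize: max_val = 0
Initialize: arr = [10, 8, 9, 14, 17, 14]
Entering loop: for num in arr:

After execution: max_val = 17
17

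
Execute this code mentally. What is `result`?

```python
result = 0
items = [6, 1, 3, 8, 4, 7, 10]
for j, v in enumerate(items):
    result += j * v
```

Let's trace through this code step by step.

Initialize: result = 0
Initialize: items = [6, 1, 3, 8, 4, 7, 10]
Entering loop: for j, v in enumerate(items):

After execution: result = 142
142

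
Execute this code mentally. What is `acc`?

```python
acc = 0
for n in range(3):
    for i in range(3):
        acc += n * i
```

Let's trace through this code step by step.

Initialize: acc = 0
Entering loop: for n in range(3):

After execution: acc = 9
9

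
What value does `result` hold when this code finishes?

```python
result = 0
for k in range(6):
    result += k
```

Let's trace through this code step by step.

Initialize: result = 0
Entering loop: for k in range(6):

After execution: result = 15
15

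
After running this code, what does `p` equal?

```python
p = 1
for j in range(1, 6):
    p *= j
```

Let's trace through this code step by step.

Initialize: p = 1
Entering loop: for j in range(1, 6):

After execution: p = 120
120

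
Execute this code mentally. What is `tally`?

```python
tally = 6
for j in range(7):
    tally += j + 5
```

Let's trace through this code step by step.

Initialize: tally = 6
Entering loop: for j in range(7):

After execution: tally = 62
62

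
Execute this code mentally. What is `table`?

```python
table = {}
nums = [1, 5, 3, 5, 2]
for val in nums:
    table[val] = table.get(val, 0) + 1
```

Let's trace through this code step by step.

Initialize: table = {}
Initialize: nums = [1, 5, 3, 5, 2]
Entering loop: for val in nums:

After execution: table = {1: 1, 5: 2, 3: 1, 2: 1}
{1: 1, 5: 2, 3: 1, 2: 1}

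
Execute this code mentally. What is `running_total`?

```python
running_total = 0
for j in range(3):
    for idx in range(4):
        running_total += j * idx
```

Let's trace through this code step by step.

Initialize: running_total = 0
Entering loop: for j in range(3):

After execution: running_total = 18
18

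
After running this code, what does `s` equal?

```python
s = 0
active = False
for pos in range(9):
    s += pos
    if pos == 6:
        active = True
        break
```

Let's trace through this code step by step.

Initialize: s = 0
Initialize: active = False
Entering loop: for pos in range(9):

After execution: s = 21
21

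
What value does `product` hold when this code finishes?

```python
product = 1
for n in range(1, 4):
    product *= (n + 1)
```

Let's trace through this code step by step.

Initialize: product = 1
Entering loop: for n in range(1, 4):

After execution: product = 24
24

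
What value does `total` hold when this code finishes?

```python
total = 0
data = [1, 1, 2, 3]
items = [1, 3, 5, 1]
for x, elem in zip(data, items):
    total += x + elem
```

Let's trace through this code step by step.

Initialize: total = 0
Initialize: data = [1, 1, 2, 3]
Initialize: items = [1, 3, 5, 1]
Entering loop: for x, elem in zip(data, items):

After execution: total = 17
17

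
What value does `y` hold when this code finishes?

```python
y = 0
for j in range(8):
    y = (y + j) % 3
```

Let's trace through this code step by step.

Initialize: y = 0
Entering loop: for j in range(8):

After execution: y = 1
1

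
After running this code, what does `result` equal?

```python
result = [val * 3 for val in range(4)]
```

Let's trace through this code step by step.

Initialize: result = [val * 3 for val in range(4)]

After execution: result = [0, 3, 6, 9]
[0, 3, 6, 9]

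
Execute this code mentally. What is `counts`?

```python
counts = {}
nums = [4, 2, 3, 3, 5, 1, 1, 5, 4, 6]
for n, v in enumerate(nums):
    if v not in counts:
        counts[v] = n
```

Let's trace through this code step by step.

Initialize: counts = {}
Initialize: nums = [4, 2, 3, 3, 5, 1, 1, 5, 4, 6]
Entering loop: for n, v in enumerate(nums):

After execution: counts = {4: 0, 2: 1, 3: 2, 5: 4, 1: 5, 6: 9}
{4: 0, 2: 1, 3: 2, 5: 4, 1: 5, 6: 9}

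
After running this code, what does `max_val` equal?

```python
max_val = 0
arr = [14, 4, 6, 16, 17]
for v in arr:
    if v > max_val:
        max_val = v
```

Let's trace through this code step by step.

Initialize: max_val = 0
Initialize: arr = [14, 4, 6, 16, 17]
Entering loop: for v in arr:

After execution: max_val = 17
17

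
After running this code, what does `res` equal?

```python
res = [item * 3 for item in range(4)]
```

Let's trace through this code step by step.

Initialize: res = [item * 3 for item in range(4)]

After execution: res = [0, 3, 6, 9]
[0, 3, 6, 9]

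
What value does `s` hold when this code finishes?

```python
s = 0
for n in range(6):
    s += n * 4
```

Let's trace through this code step by step.

Initialize: s = 0
Entering loop: for n in range(6):

After execution: s = 60
60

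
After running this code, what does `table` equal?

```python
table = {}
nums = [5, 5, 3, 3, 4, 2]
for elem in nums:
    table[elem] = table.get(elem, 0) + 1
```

Let's trace through this code step by step.

Initialize: table = {}
Initialize: nums = [5, 5, 3, 3, 4, 2]
Entering loop: for elem in nums:

After execution: table = {5: 2, 3: 2, 4: 1, 2: 1}
{5: 2, 3: 2, 4: 1, 2: 1}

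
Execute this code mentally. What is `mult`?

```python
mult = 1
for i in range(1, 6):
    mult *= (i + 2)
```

Let's trace through this code step by step.

Initialize: mult = 1
Entering loop: for i in range(1, 6):

After execution: mult = 2520
2520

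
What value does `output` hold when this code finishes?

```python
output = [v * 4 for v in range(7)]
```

Let's trace through this code step by step.

Initialize: output = [v * 4 for v in range(7)]

After execution: output = [0, 4, 8, 12, 16, 20, 24]
[0, 4, 8, 12, 16, 20, 24]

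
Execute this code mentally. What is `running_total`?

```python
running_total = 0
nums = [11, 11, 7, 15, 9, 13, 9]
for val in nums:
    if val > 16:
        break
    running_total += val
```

Let's trace through this code step by step.

Initialize: running_total = 0
Initialize: nums = [11, 11, 7, 15, 9, 13, 9]
Entering loop: for val in nums:

After execution: running_total = 75
75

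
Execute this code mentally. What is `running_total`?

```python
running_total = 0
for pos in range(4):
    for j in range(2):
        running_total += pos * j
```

Let's trace through this code step by step.

Initialize: running_total = 0
Entering loop: for pos in range(4):

After execution: running_total = 6
6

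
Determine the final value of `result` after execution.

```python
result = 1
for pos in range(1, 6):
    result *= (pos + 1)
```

Let's trace through this code step by step.

Initialize: result = 1
Entering loop: for pos in range(1, 6):

After execution: result = 720
720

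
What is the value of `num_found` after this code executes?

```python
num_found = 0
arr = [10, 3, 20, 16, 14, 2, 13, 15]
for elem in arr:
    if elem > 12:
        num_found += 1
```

Let's trace through this code step by step.

Initialize: num_found = 0
Initialize: arr = [10, 3, 20, 16, 14, 2, 13, 15]
Entering loop: for elem in arr:

After execution: num_found = 5
5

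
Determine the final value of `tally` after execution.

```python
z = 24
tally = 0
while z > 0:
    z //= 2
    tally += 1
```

Let's trace through this code step by step.

Initialize: z = 24
Initialize: tally = 0
Entering loop: while z > 0:

After execution: tally = 5
5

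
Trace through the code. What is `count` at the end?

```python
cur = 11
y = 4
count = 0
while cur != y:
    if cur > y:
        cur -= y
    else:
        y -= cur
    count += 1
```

Let's trace through this code step by step.

Initialize: cur = 11
Initialize: y = 4
Initialize: count = 0
Entering loop: while cur != y:

After execution: count = 5
5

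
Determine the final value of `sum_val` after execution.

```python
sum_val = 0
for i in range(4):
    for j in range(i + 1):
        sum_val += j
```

Let's trace through this code step by step.

Initialize: sum_val = 0
Entering loop: for i in range(4):

After execution: sum_val = 10
10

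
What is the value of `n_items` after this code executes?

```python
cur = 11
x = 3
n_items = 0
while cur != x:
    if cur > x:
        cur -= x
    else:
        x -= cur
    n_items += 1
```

Let's trace through this code step by step.

Initialize: cur = 11
Initialize: x = 3
Initialize: n_items = 0
Entering loop: while cur != x:

After execution: n_items = 5
5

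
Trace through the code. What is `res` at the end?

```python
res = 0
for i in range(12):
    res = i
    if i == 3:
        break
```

Let's trace through this code step by step.

Initialize: res = 0
Entering loop: for i in range(12):

After execution: res = 3
3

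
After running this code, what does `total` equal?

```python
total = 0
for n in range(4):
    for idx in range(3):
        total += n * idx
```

Let's trace through this code step by step.

Initialize: total = 0
Entering loop: for n in range(4):

After execution: total = 18
18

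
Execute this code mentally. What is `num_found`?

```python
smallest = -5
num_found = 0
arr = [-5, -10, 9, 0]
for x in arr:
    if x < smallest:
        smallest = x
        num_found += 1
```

Let's trace through this code step by step.

Initialize: smallest = -5
Initialize: num_found = 0
Initialize: arr = [-5, -10, 9, 0]
Entering loop: for x in arr:

After execution: num_found = 1
1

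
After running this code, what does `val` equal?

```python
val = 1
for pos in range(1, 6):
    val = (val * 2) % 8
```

Let's trace through this code step by step.

Initialize: val = 1
Entering loop: for pos in range(1, 6):

After execution: val = 0
0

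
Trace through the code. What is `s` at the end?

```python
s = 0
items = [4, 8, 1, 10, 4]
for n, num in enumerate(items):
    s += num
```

Let's trace through this code step by step.

Initialize: s = 0
Initialize: items = [4, 8, 1, 10, 4]
Entering loop: for n, num in enumerate(items):

After execution: s = 27
27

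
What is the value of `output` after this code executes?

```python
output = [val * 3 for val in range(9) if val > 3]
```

Let's trace through this code step by step.

Initialize: output = [val * 3 for val in range(9) if val > 3]

After execution: output = [12, 15, 18, 21, 24]
[12, 15, 18, 21, 24]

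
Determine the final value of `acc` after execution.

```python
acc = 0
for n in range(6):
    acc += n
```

Let's trace through this code step by step.

Initialize: acc = 0
Entering loop: for n in range(6):

After execution: acc = 15
15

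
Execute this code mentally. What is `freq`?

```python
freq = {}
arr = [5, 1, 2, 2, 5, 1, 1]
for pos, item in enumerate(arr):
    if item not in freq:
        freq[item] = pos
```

Let's trace through this code step by step.

Initialize: freq = {}
Initialize: arr = [5, 1, 2, 2, 5, 1, 1]
Entering loop: for pos, item in enumerate(arr):

After execution: freq = {5: 0, 1: 1, 2: 2}
{5: 0, 1: 1, 2: 2}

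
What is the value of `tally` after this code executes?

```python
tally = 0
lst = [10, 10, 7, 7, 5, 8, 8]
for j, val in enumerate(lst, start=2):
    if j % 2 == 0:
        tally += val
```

Let's trace through this code step by step.

Initialize: tally = 0
Initialize: lst = [10, 10, 7, 7, 5, 8, 8]
Entering loop: for j, val in enumerate(lst, start=2):

After execution: tally = 30
30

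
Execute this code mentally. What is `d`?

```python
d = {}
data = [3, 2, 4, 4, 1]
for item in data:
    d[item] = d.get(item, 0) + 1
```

Let's trace through this code step by step.

Initialize: d = {}
Initialize: data = [3, 2, 4, 4, 1]
Entering loop: for item in data:

After execution: d = {3: 1, 2: 1, 4: 2, 1: 1}
{3: 1, 2: 1, 4: 2, 1: 1}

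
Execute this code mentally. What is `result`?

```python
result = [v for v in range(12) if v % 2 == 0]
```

Let's trace through this code step by step.

Initialize: result = [v for v in range(12) if v % 2 == 0]

After execution: result = [0, 2, 4, 6, 8, 10]
[0, 2, 4, 6, 8, 10]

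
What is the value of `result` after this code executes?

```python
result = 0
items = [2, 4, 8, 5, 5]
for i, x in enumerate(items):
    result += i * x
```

Let's trace through this code step by step.

Initialize: result = 0
Initialize: items = [2, 4, 8, 5, 5]
Entering loop: for i, x in enumerate(items):

After execution: result = 55
55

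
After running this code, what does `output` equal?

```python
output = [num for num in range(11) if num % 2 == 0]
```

Let's trace through this code step by step.

Initialize: output = [num for num in range(11) if num % 2 == 0]

After execution: output = [0, 2, 4, 6, 8, 10]
[0, 2, 4, 6, 8, 10]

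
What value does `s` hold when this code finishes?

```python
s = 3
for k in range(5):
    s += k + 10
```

Let's trace through this code step by step.

Initialize: s = 3
Entering loop: for k in range(5):

After execution: s = 63
63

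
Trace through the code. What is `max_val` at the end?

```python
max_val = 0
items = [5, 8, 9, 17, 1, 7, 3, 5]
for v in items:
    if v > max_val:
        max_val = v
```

Let's trace through this code step by step.

Initialize: max_val = 0
Initialize: items = [5, 8, 9, 17, 1, 7, 3, 5]
Entering loop: for v in items:

After execution: max_val = 17
17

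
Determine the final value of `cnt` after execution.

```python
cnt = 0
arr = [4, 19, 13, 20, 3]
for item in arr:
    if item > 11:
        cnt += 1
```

Let's trace through this code step by step.

Initialize: cnt = 0
Initialize: arr = [4, 19, 13, 20, 3]
Entering loop: for item in arr:

After execution: cnt = 3
3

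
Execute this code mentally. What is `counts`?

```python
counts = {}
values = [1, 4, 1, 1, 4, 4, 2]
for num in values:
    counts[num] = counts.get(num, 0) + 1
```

Let's trace through this code step by step.

Initialize: counts = {}
Initialize: values = [1, 4, 1, 1, 4, 4, 2]
Entering loop: for num in values:

After execution: counts = {1: 3, 4: 3, 2: 1}
{1: 3, 4: 3, 2: 1}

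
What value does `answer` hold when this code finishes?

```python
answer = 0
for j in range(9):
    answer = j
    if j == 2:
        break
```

Let's trace through this code step by step.

Initialize: answer = 0
Entering loop: for j in range(9):

After execution: answer = 2
2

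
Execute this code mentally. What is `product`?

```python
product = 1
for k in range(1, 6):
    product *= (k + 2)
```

Let's trace through this code step by step.

Initialize: product = 1
Entering loop: for k in range(1, 6):

After execution: product = 2520
2520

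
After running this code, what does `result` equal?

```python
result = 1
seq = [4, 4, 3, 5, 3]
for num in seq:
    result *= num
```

Let's trace through this code step by step.

Initialize: result = 1
Initialize: seq = [4, 4, 3, 5, 3]
Entering loop: for num in seq:

After execution: result = 720
720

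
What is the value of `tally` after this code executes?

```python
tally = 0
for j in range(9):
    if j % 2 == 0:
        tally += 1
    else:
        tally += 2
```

Let's trace through this code step by step.

Initialize: tally = 0
Entering loop: for j in range(9):

After execution: tally = 13
13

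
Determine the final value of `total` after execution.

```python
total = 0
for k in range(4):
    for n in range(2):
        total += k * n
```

Let's trace through this code step by step.

Initialize: total = 0
Entering loop: for k in range(4):

After execution: total = 6
6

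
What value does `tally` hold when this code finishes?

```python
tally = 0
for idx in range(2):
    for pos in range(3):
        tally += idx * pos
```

Let's trace through this code step by step.

Initialize: tally = 0
Entering loop: for idx in range(2):

After execution: tally = 3
3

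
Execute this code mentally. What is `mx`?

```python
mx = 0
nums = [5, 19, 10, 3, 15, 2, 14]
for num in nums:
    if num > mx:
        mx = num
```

Let's trace through this code step by step.

Initialize: mx = 0
Initialize: nums = [5, 19, 10, 3, 15, 2, 14]
Entering loop: for num in nums:

After execution: mx = 19
19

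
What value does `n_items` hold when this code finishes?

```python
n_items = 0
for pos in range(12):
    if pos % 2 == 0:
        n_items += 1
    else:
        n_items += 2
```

Let's trace through this code step by step.

Initialize: n_items = 0
Entering loop: for pos in range(12):

After execution: n_items = 18
18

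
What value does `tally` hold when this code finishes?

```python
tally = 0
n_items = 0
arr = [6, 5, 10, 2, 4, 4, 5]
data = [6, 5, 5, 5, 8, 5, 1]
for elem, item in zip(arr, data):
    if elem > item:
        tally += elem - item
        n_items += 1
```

Let's trace through this code step by step.

Initialize: tally = 0
Initialize: n_items = 0
Initialize: arr = [6, 5, 10, 2, 4, 4, 5]
Initialize: data = [6, 5, 5, 5, 8, 5, 1]
Entering loop: for elem, item in zip(arr, data):

After execution: tally = 9
9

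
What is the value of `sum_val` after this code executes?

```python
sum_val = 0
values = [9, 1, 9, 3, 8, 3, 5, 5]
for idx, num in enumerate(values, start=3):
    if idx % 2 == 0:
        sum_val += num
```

Let's trace through this code step by step.

Initialize: sum_val = 0
Initialize: values = [9, 1, 9, 3, 8, 3, 5, 5]
Entering loop: for idx, num in enumerate(values, start=3):

After execution: sum_val = 12
12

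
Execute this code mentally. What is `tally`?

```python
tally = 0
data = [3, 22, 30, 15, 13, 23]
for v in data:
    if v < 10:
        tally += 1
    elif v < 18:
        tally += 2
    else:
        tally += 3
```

Let's trace through this code step by step.

Initialize: tally = 0
Initialize: data = [3, 22, 30, 15, 13, 23]
Entering loop: for v in data:

After execution: tally = 14
14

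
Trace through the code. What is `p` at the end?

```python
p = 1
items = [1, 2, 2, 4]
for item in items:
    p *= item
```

Let's trace through this code step by step.

Initialize: p = 1
Initialize: items = [1, 2, 2, 4]
Entering loop: for item in items:

After execution: p = 16
16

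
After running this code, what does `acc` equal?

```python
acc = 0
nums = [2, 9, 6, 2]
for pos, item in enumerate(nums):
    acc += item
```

Let's trace through this code step by step.

Initialize: acc = 0
Initialize: nums = [2, 9, 6, 2]
Entering loop: for pos, item in enumerate(nums):

After execution: acc = 19
19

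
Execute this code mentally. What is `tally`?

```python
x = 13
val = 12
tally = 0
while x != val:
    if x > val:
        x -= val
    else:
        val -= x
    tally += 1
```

Let's trace through this code step by step.

Initialize: x = 13
Initialize: val = 12
Initialize: tally = 0
Entering loop: while x != val:

After execution: tally = 12
12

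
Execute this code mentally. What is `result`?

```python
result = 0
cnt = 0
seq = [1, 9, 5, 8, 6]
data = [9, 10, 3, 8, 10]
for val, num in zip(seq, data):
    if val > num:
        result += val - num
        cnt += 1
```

Let's trace through this code step by step.

Initialize: result = 0
Initialize: cnt = 0
Initialize: seq = [1, 9, 5, 8, 6]
Initialize: data = [9, 10, 3, 8, 10]
Entering loop: for val, num in zip(seq, data):

After execution: result = 2
2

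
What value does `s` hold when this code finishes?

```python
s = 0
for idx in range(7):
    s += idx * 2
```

Let's trace through this code step by step.

Initialize: s = 0
Entering loop: for idx in range(7):

After execution: s = 42
42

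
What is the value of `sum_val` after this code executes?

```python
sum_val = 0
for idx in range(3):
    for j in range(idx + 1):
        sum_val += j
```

Let's trace through this code step by step.

Initialize: sum_val = 0
Entering loop: for idx in range(3):

After execution: sum_val = 4
4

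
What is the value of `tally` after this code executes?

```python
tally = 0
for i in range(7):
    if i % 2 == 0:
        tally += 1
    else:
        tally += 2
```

Let's trace through this code step by step.

Initialize: tally = 0
Entering loop: for i in range(7):

After execution: tally = 10
10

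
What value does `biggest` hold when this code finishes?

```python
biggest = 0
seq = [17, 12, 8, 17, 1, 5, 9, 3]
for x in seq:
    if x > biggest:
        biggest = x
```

Let's trace through this code step by step.

Initialize: biggest = 0
Initialize: seq = [17, 12, 8, 17, 1, 5, 9, 3]
Entering loop: for x in seq:

After execution: biggest = 17
17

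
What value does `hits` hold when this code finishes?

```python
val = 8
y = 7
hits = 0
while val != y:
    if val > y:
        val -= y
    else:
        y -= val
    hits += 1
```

Let's trace through this code step by step.

Initialize: val = 8
Initialize: y = 7
Initialize: hits = 0
Entering loop: while val != y:

After execution: hits = 7
7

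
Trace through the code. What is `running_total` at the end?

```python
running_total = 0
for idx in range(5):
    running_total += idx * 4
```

Let's trace through this code step by step.

Initialize: running_total = 0
Entering loop: for idx in range(5):

After execution: running_total = 40
40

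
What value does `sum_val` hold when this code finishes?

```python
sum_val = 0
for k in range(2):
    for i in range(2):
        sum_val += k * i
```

Let's trace through this code step by step.

Initialize: sum_val = 0
Entering loop: for k in range(2):

After execution: sum_val = 1
1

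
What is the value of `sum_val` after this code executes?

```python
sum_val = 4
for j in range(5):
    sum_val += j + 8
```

Let's trace through this code step by step.

Initialize: sum_val = 4
Entering loop: for j in range(5):

After execution: sum_val = 54
54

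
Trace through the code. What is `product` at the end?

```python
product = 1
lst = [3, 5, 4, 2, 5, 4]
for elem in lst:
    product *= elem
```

Let's trace through this code step by step.

Initialize: product = 1
Initialize: lst = [3, 5, 4, 2, 5, 4]
Entering loop: for elem in lst:

After execution: product = 2400
2400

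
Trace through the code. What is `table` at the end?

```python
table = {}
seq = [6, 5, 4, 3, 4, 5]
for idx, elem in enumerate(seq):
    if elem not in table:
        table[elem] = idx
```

Let's trace through this code step by step.

Initialize: table = {}
Initialize: seq = [6, 5, 4, 3, 4, 5]
Entering loop: for idx, elem in enumerate(seq):

After execution: table = {6: 0, 5: 1, 4: 2, 3: 3}
{6: 0, 5: 1, 4: 2, 3: 3}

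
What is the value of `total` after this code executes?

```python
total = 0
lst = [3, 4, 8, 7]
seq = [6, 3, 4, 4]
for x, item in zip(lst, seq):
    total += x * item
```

Let's trace through this code step by step.

Initialize: total = 0
Initialize: lst = [3, 4, 8, 7]
Initialize: seq = [6, 3, 4, 4]
Entering loop: for x, item in zip(lst, seq):

After execution: total = 90
90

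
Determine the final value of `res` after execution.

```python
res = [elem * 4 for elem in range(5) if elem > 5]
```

Let's trace through this code step by step.

Initialize: res = [elem * 4 for elem in range(5) if elem > 5]

After execution: res = []
[]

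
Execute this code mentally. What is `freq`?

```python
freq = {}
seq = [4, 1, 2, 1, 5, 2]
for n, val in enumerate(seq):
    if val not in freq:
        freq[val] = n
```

Let's trace through this code step by step.

Initialize: freq = {}
Initialize: seq = [4, 1, 2, 1, 5, 2]
Entering loop: for n, val in enumerate(seq):

After execution: freq = {4: 0, 1: 1, 2: 2, 5: 4}
{4: 0, 1: 1, 2: 2, 5: 4}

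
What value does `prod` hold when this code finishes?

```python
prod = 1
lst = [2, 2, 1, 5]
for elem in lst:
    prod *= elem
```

Let's trace through this code step by step.

Initialize: prod = 1
Initialize: lst = [2, 2, 1, 5]
Entering loop: for elem in lst:

After execution: prod = 20
20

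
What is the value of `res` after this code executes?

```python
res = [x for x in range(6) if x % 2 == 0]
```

Let's trace through this code step by step.

Initialize: res = [x for x in range(6) if x % 2 == 0]

After execution: res = [0, 2, 4]
[0, 2, 4]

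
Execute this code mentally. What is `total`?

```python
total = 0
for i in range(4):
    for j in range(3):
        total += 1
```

Let's trace through this code step by step.

Initialize: total = 0
Entering loop: for i in range(4):

After execution: total = 12
12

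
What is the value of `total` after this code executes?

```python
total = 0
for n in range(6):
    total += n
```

Let's trace through this code step by step.

Initialize: total = 0
Entering loop: for n in range(6):

After execution: total = 15
15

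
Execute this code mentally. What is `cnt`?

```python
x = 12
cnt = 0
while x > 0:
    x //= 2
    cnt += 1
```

Let's trace through this code step by step.

Initialize: x = 12
Initialize: cnt = 0
Entering loop: while x > 0:

After execution: cnt = 4
4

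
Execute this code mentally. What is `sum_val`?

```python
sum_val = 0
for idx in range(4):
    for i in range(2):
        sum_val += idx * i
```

Let's trace through this code step by step.

Initialize: sum_val = 0
Entering loop: for idx in range(4):

After execution: sum_val = 6
6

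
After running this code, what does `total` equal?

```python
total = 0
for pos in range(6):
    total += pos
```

Let's trace through this code step by step.

Initialize: total = 0
Entering loop: for pos in range(6):

After execution: total = 15
15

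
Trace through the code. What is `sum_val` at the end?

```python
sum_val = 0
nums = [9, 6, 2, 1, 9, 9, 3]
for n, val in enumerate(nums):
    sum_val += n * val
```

Let's trace through this code step by step.

Initialize: sum_val = 0
Initialize: nums = [9, 6, 2, 1, 9, 9, 3]
Entering loop: for n, val in enumerate(nums):

After execution: sum_val = 112
112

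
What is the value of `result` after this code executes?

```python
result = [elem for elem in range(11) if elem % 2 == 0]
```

Let's trace through this code step by step.

Initialize: result = [elem for elem in range(11) if elem % 2 == 0]

After execution: result = [0, 2, 4, 6, 8, 10]
[0, 2, 4, 6, 8, 10]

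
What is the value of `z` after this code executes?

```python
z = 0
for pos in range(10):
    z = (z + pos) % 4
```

Let's trace through this code step by step.

Initialize: z = 0
Entering loop: for pos in range(10):

After execution: z = 1
1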